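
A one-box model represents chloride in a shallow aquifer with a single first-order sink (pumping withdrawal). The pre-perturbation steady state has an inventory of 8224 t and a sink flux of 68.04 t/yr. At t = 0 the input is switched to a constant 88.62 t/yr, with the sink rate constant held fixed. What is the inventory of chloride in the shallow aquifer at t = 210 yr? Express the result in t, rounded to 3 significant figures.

10300 t

Residence time τ = M₀/F₀ = 120.9 yr. The eventual steady state is M_∞ = M₀·(F₁/F₀) = 8224 × 88.62/68.04 = 10712 t.
The anomaly ΔM(t) = M(t) − M_∞ decays as ΔM₀·e^(−t/τ) with ΔM₀ = 8224 − 10712 = −2488 t.
At t = 210 yr, e^(−t/τ) = e^(−1.737) = 0.1760, so ΔM = −437.7 t and M = 10712 − 437.7 = 10274 t.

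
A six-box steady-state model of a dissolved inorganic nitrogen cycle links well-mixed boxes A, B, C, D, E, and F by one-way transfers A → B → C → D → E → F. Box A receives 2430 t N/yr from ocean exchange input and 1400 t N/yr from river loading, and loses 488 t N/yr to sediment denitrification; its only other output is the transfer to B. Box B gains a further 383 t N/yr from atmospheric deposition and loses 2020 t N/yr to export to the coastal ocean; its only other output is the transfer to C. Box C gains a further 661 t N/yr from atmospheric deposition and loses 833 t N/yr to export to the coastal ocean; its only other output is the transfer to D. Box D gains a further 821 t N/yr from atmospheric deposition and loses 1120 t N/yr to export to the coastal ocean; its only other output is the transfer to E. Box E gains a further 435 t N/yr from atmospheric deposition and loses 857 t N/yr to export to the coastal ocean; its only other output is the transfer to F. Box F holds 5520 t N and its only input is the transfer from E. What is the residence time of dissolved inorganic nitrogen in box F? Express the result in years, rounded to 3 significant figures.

6.80 yr

Box A: F(A→B) = (2430 + 1400) − 488 = 3342.0 t N/yr.
Box B: F(B→C) = (3342.0 + 383) − 2020 = 1705.0 t N/yr.
Box C: F(C→D) = (1705.0 + 661) − 833 = 1533.0 t N/yr.
Box D: F(D→E) = (1533.0 + 821) − 1120 = 1234.0 t N/yr.
Box E: F(E→F) = (1234.0 + 435) − 857 = 812.00 t N/yr.
Box F throughput = its input = 812.00 t N/yr; τ = 5520 / 812.00 = 6.798 yr.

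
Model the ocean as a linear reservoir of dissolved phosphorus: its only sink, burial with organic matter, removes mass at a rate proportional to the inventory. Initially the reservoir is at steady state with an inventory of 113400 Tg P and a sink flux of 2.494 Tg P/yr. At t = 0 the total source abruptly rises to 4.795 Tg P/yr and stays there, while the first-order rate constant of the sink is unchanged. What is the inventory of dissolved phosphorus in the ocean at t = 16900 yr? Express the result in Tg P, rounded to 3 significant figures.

146000 Tg P

Residence time τ = M₀/F₀ = 45470 yr. The eventual steady state is M_∞ = M₀·(F₁/F₀) = 113400 × 4.795/2.494 = 218020 Tg P.
The anomaly ΔM(t) = M(t) − M_∞ decays as ΔM₀·e^(−t/τ) with ΔM₀ = 113400 − 218020 = −104600 Tg P.
At t = 16900 yr, e^(−t/τ) = e^(−0.3717) = 0.6896, so ΔM = −72150 Tg P and M = 218020 − 72150 = 145880 Tg P.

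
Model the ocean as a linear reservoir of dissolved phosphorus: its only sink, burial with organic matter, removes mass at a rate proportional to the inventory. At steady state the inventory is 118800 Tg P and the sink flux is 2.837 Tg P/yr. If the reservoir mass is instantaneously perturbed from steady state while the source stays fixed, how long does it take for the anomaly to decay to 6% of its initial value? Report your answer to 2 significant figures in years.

For a linear reservoir the anomaly decays as exp(−t/τ) with τ = M/F = 118800/2.837 = 41880 yr.
exp(−t/τ) = 0.06 ⇒ t = −τ ln(0.06) = 41880 × 2.813 = 117800 yr.

120000 yr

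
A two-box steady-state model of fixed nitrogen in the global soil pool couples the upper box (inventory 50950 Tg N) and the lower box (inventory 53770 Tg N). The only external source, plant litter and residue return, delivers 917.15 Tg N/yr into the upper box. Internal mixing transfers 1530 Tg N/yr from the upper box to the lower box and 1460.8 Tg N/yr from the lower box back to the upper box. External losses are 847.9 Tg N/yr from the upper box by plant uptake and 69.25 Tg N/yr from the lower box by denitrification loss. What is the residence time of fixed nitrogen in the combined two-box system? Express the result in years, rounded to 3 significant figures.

114 yr

For the system as a whole, the A↔B exchange is internal and contributes nothing to the throughput; only the external sinks remove mass.
M_total = 50950 + 53770 = 104720 Tg N.
ΣF_external_out = 847.9 + 69.25 = 917.15 Tg N/yr.
τ = M_total / ΣF_ext = 104720 / 917.15 = 114.2 yr.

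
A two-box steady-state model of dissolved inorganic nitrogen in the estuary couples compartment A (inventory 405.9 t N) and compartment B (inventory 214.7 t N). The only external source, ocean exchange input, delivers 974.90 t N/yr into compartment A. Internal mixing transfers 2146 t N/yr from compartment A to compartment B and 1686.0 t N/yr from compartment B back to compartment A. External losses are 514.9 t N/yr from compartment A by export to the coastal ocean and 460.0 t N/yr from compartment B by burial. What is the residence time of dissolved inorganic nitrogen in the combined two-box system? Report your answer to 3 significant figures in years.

0.637 yr

For the system as a whole, the A↔B exchange is internal and contributes nothing to the throughput; only the external sinks remove mass.
M_total = 405.9 + 214.7 = 620.60 t N.
ΣF_external_out = 514.9 + 460.0 = 974.90 t N/yr.
τ = M_total / ΣF_ext = 620.60 / 974.90 = 0.6366 yr.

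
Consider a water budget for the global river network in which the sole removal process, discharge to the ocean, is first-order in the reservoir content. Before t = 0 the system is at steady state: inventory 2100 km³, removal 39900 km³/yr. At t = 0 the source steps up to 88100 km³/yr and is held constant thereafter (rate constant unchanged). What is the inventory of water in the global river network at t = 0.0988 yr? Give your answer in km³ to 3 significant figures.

Residence time τ = M₀/F₀ = 0.05263 yr. The eventual steady state is M_∞ = M₀·(F₁/F₀) = 2100 × 88100/39900 = 4636.8 km³.
The anomaly ΔM(t) = M(t) − M_∞ decays as ΔM₀·e^(−t/τ) with ΔM₀ = 2100 − 4636.8 = −2537 km³.
At t = 0.0988 yr, e^(−t/τ) = e^(−1.877) = 0.1530, so ΔM = −388.2 km³ and M = 4636.8 − 388.2 = 4248.7 km³.

4250 km³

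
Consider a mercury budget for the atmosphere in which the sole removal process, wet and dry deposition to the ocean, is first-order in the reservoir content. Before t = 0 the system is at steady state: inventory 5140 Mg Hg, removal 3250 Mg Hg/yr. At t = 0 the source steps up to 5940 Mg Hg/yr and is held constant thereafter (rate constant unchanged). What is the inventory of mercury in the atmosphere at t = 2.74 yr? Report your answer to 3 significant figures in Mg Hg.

τ = M₀/F₀ = 5140/3250 = 1.582 yr; rate constant k = 1/τ.
New steady state M_∞ = F₁/k = F₁·τ = 5940 × 1.582 = 9394.3 Mg Hg.
M(t) = M_∞ + (M₀ − M_∞)·e^(−t/τ); t/τ = 2.74/1.582 = 1.732, so e^(−t/τ) = 0.1768.
M(t) = 9394.3 − 4254 × 0.1768 = 8642.0 Mg Hg.

8640 Mg Hg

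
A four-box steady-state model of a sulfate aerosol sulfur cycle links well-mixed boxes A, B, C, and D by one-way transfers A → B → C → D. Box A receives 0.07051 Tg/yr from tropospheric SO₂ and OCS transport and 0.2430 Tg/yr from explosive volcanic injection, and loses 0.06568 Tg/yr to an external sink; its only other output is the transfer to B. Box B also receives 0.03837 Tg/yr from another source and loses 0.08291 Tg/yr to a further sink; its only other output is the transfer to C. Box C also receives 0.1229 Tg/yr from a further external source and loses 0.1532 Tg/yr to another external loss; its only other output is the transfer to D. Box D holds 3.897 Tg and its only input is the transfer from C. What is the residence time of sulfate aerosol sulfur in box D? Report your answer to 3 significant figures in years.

Box A: F(A→B) = (0.07051 + 0.2430) − 0.06568 = 0.24783 Tg/yr.
Box B: F(B→C) = (0.24783 + 0.03837) − 0.08291 = 0.20329 Tg/yr.
Box C: F(C→D) = (0.20329 + 0.1229) − 0.1532 = 0.17299 Tg/yr.
Box D throughput = its input = 0.17299 Tg/yr; τ = 3.897 / 0.17299 = 22.53 yr.

22.5 yr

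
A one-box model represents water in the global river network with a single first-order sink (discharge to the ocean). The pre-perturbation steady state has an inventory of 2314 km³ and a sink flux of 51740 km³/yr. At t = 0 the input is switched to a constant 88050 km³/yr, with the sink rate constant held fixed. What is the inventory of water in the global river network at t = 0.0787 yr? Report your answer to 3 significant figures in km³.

3660 km³

Residence time τ = M₀/F₀ = 0.04472 yr. The eventual steady state is M_∞ = M₀·(F₁/F₀) = 2314 × 88050/51740 = 3937.9 km³.
The anomaly ΔM(t) = M(t) − M_∞ decays as ΔM₀·e^(−t/τ) with ΔM₀ = 2314 − 3937.9 = −1624 km³.
At t = 0.0787 yr, e^(−t/τ) = e^(−1.760) = 0.1721, so ΔM = −279.5 km³ and M = 3937.9 − 279.5 = 3658.4 km³.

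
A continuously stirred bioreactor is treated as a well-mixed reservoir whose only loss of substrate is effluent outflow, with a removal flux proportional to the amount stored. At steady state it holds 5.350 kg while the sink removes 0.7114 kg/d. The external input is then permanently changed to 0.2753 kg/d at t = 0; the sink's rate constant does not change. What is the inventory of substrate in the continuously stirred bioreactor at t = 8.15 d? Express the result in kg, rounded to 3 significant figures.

The sink rate constant is k = F₀/M₀ = 0.7114/5.350 = 0.1330 d⁻¹.
Solving dM/dt = F₁ − kM with M(0) = M₀ gives M(t) = F₁/k + (M₀ − F₁/k)·e^(−kt).
F₁/k = 0.2753/0.1330 = 2.0704 kg; kt = 0.1330 × 8.15 = 1.084, e^(−kt) = 0.3383.
M(8.15) = 2.0704 + (5.350 − 2.0704) × 0.3383 = 2.0704 + 1.110 = 3.1800 kg.

3.18 kg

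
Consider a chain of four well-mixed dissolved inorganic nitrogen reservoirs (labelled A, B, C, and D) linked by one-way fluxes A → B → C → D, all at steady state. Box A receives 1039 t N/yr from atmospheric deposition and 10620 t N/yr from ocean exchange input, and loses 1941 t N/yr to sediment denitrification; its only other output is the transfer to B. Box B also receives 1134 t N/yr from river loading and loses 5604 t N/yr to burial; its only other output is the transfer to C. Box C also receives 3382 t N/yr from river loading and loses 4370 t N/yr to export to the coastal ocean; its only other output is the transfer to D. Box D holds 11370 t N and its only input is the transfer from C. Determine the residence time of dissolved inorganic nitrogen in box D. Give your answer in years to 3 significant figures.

2.67 yr

Box A: F(A→B) = (1039 + 10620) − 1941 = 9718.0 t N/yr.
Box B: F(B→C) = (9718.0 + 1134) − 5604 = 5248.0 t N/yr.
Box C: F(C→D) = (5248.0 + 3382) − 4370 = 4260.0 t N/yr.
Box D throughput = its input = 4260.0 t N/yr; τ = 11370 / 4260.0 = 2.669 yr.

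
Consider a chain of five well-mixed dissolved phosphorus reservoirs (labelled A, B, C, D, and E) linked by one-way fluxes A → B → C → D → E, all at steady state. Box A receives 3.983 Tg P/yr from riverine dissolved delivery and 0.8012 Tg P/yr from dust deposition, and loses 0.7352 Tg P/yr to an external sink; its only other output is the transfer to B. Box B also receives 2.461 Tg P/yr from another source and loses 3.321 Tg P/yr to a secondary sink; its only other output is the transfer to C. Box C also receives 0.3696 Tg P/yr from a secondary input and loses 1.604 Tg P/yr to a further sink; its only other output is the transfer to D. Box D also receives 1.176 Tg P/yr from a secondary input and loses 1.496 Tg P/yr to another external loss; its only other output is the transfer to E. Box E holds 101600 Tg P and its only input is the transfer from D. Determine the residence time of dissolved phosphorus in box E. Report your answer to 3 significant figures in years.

62200 yr

Box A: F(A→B) = (3.983 + 0.8012) − 0.7352 = 4.0490 Tg P/yr.
Box B: F(B→C) = (4.0490 + 2.461) − 3.321 = 3.1890 Tg P/yr.
Box C: F(C→D) = (3.1890 + 0.3696) − 1.604 = 1.9546 Tg P/yr.
Box D: F(D→E) = (1.9546 + 1.176) − 1.496 = 1.6346 Tg P/yr.
Box E throughput = its input = 1.6346 Tg P/yr; τ = 101600 / 1.6346 = 62160 yr.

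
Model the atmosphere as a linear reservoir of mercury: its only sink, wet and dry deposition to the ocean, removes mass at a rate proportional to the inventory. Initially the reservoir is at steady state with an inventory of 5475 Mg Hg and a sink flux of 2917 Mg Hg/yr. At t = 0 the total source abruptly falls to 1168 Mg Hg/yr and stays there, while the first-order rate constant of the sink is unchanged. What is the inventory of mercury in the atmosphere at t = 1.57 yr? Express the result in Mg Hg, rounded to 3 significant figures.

τ = M₀/F₀ = 5475/2917 = 1.877 yr; rate constant k = 1/τ.
New steady state M_∞ = F₁/k = F₁·τ = 1168 × 1.877 = 2192.3 Mg Hg.
M(t) = M_∞ + (M₀ − M_∞)·e^(−t/τ); t/τ = 1.57/1.877 = 0.8365, so e^(−t/τ) = 0.4332.
M(t) = 2192.3 + 3283 × 0.4332 = 3614.5 Mg Hg.

3610 Mg Hg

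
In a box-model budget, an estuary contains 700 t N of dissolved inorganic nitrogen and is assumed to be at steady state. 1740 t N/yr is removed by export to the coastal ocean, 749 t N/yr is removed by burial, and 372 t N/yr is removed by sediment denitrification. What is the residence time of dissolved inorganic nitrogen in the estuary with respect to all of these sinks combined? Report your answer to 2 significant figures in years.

0.24 yr

Total removal flux = 1740 + 749 + 372 = 2861.0 t N/yr.
τ = M / ΣF_out = 700 / 2861.0 = 0.2447 yr.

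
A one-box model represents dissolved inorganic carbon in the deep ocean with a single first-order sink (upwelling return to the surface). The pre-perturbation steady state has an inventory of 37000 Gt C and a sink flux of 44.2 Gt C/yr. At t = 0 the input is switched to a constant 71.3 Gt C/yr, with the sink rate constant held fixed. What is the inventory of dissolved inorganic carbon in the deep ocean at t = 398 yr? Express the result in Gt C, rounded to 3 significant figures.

The sink rate constant is k = F₀/M₀ = 44.2/37000 = 0.001195 yr⁻¹.
Solving dM/dt = F₁ − kM with M(0) = M₀ gives M(t) = F₁/k + (M₀ − F₁/k)·e^(−kt).
F₁/k = 71.3/0.001195 = 59686 Gt C; kt = 0.001195 × 398 = 0.4754, e^(−kt) = 0.6216.
M(398) = 59686 + (37000 − 59686) × 0.6216 = 59686 − 14100 = 45584 Gt C.

45600 Gt C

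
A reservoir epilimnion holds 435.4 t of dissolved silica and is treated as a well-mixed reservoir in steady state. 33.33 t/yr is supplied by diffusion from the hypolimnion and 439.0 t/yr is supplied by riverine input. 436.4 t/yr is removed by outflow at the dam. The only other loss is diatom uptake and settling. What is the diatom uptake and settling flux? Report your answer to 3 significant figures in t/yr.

35.9 t/yr

At steady state ΣF_in = ΣF_out.
ΣF_in = 33.33 + 439.0 = 472.33 t/yr.
Diatom uptake and settling flux = ΣF_in − (436.4) = 472.33 − 436.4 = 35.93 t/yr.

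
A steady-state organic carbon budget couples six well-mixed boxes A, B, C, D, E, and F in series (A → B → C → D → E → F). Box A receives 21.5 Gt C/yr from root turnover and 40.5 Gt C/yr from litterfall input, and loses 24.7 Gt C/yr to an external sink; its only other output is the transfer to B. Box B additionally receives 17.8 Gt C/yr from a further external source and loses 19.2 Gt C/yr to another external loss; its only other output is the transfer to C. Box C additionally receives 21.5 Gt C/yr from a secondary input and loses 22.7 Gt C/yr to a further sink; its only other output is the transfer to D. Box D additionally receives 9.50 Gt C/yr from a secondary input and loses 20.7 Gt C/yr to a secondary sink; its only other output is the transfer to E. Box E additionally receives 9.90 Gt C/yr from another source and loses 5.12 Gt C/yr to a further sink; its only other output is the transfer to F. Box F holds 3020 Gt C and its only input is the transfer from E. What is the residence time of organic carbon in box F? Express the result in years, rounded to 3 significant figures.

Box A: F(A→B) = (21.5 + 40.5) − 24.7 = 37.300 Gt C/yr.
Box B: F(B→C) = (37.300 + 17.8) − 19.2 = 35.900 Gt C/yr.
Box C: F(C→D) = (35.900 + 21.5) − 22.7 = 34.700 Gt C/yr.
Box D: F(D→E) = (34.700 + 9.50) − 20.7 = 23.500 Gt C/yr.
Box E: F(E→F) = (23.500 + 9.90) − 5.12 = 28.280 Gt C/yr.
Box F throughput = its input = 28.280 Gt C/yr; τ = 3020 / 28.280 = 106.8 yr.

107 yr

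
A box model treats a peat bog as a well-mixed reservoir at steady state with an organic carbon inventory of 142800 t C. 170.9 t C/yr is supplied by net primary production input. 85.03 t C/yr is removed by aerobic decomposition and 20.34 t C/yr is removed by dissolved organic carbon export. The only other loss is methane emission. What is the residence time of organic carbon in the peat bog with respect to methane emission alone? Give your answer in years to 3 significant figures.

2180 yr

At steady state ΣF_in = ΣF_out.
ΣF_in = 170.90 t C/yr.
Methane emission flux = ΣF_in − (85.03 + 20.34) = 170.90 − 105.4 = 65.53 t C/yr.
τ = M / F = 142800 / 65.53 = 2179 yr.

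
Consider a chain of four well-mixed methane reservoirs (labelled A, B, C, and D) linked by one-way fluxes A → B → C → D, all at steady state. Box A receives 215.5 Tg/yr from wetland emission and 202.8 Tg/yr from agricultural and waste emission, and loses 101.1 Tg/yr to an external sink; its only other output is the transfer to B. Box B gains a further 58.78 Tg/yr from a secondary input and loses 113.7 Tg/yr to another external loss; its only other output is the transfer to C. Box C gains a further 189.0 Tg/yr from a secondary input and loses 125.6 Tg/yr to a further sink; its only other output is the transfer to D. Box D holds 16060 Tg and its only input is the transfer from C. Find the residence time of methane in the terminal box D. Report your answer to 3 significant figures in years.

Box A: F(A→B) = (215.5 + 202.8) − 101.1 = 317.20 Tg/yr.
Box B: F(B→C) = (317.20 + 58.78) − 113.7 = 262.28 Tg/yr.
Box C: F(C→D) = (262.28 + 189.0) − 125.6 = 325.68 Tg/yr.
Box D throughput = its input = 325.68 Tg/yr; τ = 16060 / 325.68 = 49.31 yr.

49.3 yr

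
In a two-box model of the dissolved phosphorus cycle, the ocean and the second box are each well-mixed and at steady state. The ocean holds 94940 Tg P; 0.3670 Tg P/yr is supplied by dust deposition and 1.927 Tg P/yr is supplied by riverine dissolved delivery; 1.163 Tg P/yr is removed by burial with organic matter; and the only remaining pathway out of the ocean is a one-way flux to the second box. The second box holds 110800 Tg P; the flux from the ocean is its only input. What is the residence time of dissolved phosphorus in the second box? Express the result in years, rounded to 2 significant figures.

Balance the ocean: ΣF_in = 0.3670 + 1.927 = 2.2940 Tg P/yr.
Flux to the second box = ΣF_in − (1.163) = 1.1310 Tg P/yr.
At steady state the output of the second box equals its input, 1.1310 Tg P/yr.
τ = M / F = 110800 / 1.1310 = 97970 yr.

98000 yr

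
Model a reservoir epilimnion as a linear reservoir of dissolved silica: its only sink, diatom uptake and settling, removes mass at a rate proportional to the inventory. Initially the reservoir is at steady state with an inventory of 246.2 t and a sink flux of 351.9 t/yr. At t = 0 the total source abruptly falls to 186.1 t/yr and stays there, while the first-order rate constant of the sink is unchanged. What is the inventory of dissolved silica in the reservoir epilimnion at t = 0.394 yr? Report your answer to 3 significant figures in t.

Residence time τ = M₀/F₀ = 0.6996 yr. The eventual steady state is M_∞ = M₀·(F₁/F₀) = 246.2 × 186.1/351.9 = 130.20 t.
The anomaly ΔM(t) = M(t) − M_∞ decays as ΔM₀·e^(−t/τ) with ΔM₀ = 246.2 − 130.20 = 116.0 t.
At t = 0.394 yr, e^(−t/τ) = e^(−0.5632) = 0.5694, so ΔM = 66.05 t and M = 130.20 + 66.05 = 196.25 t.

196 t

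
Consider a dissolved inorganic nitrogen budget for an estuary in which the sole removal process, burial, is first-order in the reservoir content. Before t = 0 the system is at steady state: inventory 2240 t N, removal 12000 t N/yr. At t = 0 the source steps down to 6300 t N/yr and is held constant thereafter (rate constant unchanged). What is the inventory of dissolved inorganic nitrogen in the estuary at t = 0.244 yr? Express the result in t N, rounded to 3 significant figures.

1460 t N

τ = M₀/F₀ = 2240/12000 = 0.1867 yr; rate constant k = 1/τ.
New steady state M_∞ = F₁/k = F₁·τ = 6300 × 0.1867 = 1176.0 t N.
M(t) = M_∞ + (M₀ − M_∞)·e^(−t/τ); t/τ = 0.244/0.1867 = 1.307, so e^(−t/τ) = 0.2706.
M(t) = 1176.0 + 1064 × 0.2706 = 1463.9 t N.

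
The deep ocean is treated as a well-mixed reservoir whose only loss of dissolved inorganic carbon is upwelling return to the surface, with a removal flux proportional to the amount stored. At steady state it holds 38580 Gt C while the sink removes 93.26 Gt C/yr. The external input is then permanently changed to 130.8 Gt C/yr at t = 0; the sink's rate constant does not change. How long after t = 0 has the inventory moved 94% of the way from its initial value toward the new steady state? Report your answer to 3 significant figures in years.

1160 yr

τ = M₀/F₀ = 38580/93.26 = 413.7 yr.
The remaining gap fraction is e^(−t/τ); 94% covered ⇒ e^(−t/τ) = 0.0600.
t = −τ ln(0.0600) = 413.7 × 2.813 = 1164 yr.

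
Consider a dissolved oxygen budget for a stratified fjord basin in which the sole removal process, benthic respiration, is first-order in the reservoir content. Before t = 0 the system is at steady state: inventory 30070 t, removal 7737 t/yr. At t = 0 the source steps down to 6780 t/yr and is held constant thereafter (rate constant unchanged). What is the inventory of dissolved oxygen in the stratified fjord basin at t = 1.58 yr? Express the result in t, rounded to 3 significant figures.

28800 t

The sink rate constant is k = F₀/M₀ = 7737/30070 = 0.2573 yr⁻¹.
Solving dM/dt = F₁ − kM with M(0) = M₀ gives M(t) = F₁/k + (M₀ − F₁/k)·e^(−kt).
F₁/k = 6780/0.2573 = 26351 t; kt = 0.2573 × 1.58 = 0.4065, e^(−kt) = 0.6660.
M(1.58) = 26351 + (30070 − 26351) × 0.6660 = 26351 + 2477 = 28828 t.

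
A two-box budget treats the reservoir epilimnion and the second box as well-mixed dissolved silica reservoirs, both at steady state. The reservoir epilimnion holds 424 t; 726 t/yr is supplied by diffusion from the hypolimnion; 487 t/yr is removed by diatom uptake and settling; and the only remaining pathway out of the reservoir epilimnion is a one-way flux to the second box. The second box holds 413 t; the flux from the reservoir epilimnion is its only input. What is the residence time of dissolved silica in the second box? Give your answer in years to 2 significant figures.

Balance the reservoir epilimnion: ΣF_in = 726.00 t/yr.
Flux to the second box = ΣF_in − (487) = 239.00 t/yr.
At steady state the output of the second box equals its input, 239.00 t/yr.
τ = M / F = 413 / 239.00 = 1.728 yr.

1.7 yr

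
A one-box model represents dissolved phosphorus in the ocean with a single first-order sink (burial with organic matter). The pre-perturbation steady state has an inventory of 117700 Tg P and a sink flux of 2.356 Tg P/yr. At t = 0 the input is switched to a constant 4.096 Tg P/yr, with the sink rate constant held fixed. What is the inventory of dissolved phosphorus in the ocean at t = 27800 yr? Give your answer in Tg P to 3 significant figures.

155000 Tg P

Residence time τ = M₀/F₀ = 49960 yr. The eventual steady state is M_∞ = M₀·(F₁/F₀) = 117700 × 4.096/2.356 = 204630 Tg P.
The anomaly ΔM(t) = M(t) − M_∞ decays as ΔM₀·e^(−t/τ) with ΔM₀ = 117700 − 204630 = −86930 Tg P.
At t = 27800 yr, e^(−t/τ) = e^(−0.5565) = 0.5732, so ΔM = −49830 Tg P and M = 204630 − 49830 = 154800 Tg P.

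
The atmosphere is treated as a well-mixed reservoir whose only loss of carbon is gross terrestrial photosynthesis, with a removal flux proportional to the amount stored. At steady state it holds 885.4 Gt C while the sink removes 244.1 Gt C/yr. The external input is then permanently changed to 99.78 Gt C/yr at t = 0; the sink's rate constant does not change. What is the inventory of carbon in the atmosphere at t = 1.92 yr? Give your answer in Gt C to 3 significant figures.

670 Gt C

The sink rate constant is k = F₀/M₀ = 244.1/885.4 = 0.2757 yr⁻¹.
Solving dM/dt = F₁ − kM with M(0) = M₀ gives M(t) = F₁/k + (M₀ − F₁/k)·e^(−kt).
F₁/k = 99.78/0.2757 = 361.92 Gt C; kt = 0.2757 × 1.92 = 0.5293, e^(−kt) = 0.5890.
M(1.92) = 361.92 + (885.4 − 361.92) × 0.5890 = 361.92 + 308.3 = 670.25 Gt C.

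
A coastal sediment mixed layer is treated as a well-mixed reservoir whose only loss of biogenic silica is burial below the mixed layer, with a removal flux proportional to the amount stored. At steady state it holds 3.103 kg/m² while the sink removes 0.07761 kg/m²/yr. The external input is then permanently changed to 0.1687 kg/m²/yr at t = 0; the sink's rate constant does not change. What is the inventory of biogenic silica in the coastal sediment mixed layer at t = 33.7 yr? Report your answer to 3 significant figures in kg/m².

The sink rate constant is k = F₀/M₀ = 0.07761/3.103 = 0.02501 yr⁻¹.
Solving dM/dt = F₁ − kM with M(0) = M₀ gives M(t) = F₁/k + (M₀ − F₁/k)·e^(−kt).
F₁/k = 0.1687/0.02501 = 6.7450 kg/m²; kt = 0.02501 × 33.7 = 0.8429, e^(−kt) = 0.4305.
M(33.7) = 6.7450 + (3.103 − 6.7450) × 0.4305 = 6.7450 − 1.568 = 5.1772 kg/m².

5.18 kg/m²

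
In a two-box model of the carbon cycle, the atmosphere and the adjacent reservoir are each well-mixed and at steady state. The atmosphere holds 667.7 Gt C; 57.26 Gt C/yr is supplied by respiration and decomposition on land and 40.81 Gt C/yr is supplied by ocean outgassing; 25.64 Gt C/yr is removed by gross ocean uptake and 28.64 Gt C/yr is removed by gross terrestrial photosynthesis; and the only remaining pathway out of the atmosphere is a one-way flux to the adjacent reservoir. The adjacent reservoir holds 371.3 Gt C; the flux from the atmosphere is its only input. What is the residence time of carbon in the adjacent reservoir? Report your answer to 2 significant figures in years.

Balance the atmosphere: ΣF_in = 57.26 + 40.81 = 98.070 Gt C/yr.
Flux to the adjacent reservoir = ΣF_in − (25.64 + 28.64) = 43.790 Gt C/yr.
At steady state the output of the adjacent reservoir equals its input, 43.790 Gt C/yr.
τ = M / F = 371.3 / 43.790 = 8.479 yr.

8.5 yr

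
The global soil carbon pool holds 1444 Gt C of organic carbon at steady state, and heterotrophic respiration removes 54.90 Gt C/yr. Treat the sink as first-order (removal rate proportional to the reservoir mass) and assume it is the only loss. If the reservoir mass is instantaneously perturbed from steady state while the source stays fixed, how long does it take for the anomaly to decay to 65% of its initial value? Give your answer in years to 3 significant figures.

For a linear reservoir the anomaly decays as exp(−t/τ) with τ = M/F = 1444/54.90 = 26.30 yr.
exp(−t/τ) = 0.65 ⇒ t = −τ ln(0.65) = 26.30 × 0.4308 = 11.33 yr.

11.3 yr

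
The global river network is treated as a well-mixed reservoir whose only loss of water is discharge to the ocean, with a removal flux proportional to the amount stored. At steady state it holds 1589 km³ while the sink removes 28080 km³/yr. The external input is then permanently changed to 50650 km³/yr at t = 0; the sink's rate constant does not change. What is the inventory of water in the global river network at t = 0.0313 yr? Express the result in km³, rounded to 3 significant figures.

2130 km³

τ = M₀/F₀ = 1589/28080 = 0.05659 yr; rate constant k = 1/τ.
New steady state M_∞ = F₁/k = F₁·τ = 50650 × 0.05659 = 2866.2 km³.
M(t) = M_∞ + (M₀ − M_∞)·e^(−t/τ); t/τ = 0.0313/0.05659 = 0.5531, so e^(−t/τ) = 0.5752.
M(t) = 2866.2 − 1277 × 0.5752 = 2131.6 km³.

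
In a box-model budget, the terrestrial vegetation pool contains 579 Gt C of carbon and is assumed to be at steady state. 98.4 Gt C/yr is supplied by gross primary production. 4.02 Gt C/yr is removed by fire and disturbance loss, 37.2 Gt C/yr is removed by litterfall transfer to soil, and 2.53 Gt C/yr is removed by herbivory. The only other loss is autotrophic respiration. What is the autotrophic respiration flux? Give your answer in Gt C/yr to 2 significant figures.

At steady state ΣF_in = ΣF_out.
ΣF_in = 98.400 Gt C/yr.
Autotrophic respiration flux = ΣF_in − (4.02 + 37.2 + 2.53) = 98.400 − 43.75 = 54.65 Gt C/yr.

55 Gt C/yr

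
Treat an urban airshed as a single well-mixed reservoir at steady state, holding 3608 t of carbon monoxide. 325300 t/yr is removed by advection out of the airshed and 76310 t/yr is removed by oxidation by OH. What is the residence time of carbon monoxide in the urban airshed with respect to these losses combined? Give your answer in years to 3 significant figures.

0.00898 yr

Total removal = 325300 + 76310 = 401610 t/yr.
τ = M / ΣF_out = 3608 / 401610 = 0.008984 yr.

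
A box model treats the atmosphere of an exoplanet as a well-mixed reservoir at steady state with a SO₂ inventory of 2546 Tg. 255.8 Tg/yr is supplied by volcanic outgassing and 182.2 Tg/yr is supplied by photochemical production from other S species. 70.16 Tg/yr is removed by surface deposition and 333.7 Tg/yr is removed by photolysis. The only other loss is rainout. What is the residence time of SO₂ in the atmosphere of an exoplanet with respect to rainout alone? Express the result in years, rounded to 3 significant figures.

74.6 yr

At steady state ΣF_in = ΣF_out.
ΣF_in = 255.8 + 182.2 = 438.00 Tg/yr.
Rainout flux = ΣF_in − (70.16 + 333.7) = 438.00 − 403.9 = 34.14 Tg/yr.
τ = M / F = 2546 / 34.14 = 74.58 yr.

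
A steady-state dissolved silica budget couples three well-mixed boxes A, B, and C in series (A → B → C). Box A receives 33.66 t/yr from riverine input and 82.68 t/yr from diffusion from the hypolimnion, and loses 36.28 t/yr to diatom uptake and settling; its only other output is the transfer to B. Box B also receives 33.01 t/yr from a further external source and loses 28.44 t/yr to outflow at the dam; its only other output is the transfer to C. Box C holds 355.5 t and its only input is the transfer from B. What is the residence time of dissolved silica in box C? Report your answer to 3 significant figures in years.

4.20 yr

Box A: F(A→B) = (33.66 + 82.68) − 36.28 = 80.060 t/yr.
Box B: F(B→C) = (80.060 + 33.01) − 28.44 = 84.630 t/yr.
Box C throughput = its input = 84.630 t/yr; τ = 355.5 / 84.630 = 4.201 yr.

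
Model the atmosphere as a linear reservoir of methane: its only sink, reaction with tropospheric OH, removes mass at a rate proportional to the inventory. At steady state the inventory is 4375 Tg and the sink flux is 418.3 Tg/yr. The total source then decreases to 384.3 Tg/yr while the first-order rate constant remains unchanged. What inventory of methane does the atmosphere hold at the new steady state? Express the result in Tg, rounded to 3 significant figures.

Rate constant k = F/M = 418.3 / 4375 = 0.09561 yr⁻¹.
At the new steady state, source = k·M_new ⇒ M_new = 384.3 / 0.09561 = 4019 Tg.
(Equivalently M_new = M × F_new/F_old = 4375 × 384.3/418.3.)

4020 Tg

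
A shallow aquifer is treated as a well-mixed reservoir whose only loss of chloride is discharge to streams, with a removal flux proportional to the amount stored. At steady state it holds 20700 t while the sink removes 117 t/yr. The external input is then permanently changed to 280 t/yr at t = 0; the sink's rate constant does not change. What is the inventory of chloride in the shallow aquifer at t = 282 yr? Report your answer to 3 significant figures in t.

The sink rate constant is k = F₀/M₀ = 117/20700 = 0.005652 yr⁻¹.
Solving dM/dt = F₁ − kM with M(0) = M₀ gives M(t) = F₁/k + (M₀ − F₁/k)·e^(−kt).
F₁/k = 280/0.005652 = 49538 t; kt = 0.005652 × 282 = 1.594, e^(−kt) = 0.2031.
M(282) = 49538 + (20700 − 49538) × 0.2031 = 49538 − 5858 = 43681 t.

43700 t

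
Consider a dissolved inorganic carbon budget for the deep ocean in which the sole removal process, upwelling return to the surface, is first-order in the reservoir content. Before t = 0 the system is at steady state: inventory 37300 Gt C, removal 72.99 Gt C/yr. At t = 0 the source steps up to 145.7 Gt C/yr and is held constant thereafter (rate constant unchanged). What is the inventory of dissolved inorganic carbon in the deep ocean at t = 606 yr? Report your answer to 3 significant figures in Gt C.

Residence time τ = M₀/F₀ = 511.0 yr. The eventual steady state is M_∞ = M₀·(F₁/F₀) = 37300 × 145.7/72.99 = 74457 Gt C.
The anomaly ΔM(t) = M(t) − M_∞ decays as ΔM₀·e^(−t/τ) with ΔM₀ = 37300 − 74457 = −37160 Gt C.
At t = 606 yr, e^(−t/τ) = e^(−1.186) = 0.3055, so ΔM = −11350 Gt C and M = 74457 − 11350 = 63106 Gt C.

63100 Gt C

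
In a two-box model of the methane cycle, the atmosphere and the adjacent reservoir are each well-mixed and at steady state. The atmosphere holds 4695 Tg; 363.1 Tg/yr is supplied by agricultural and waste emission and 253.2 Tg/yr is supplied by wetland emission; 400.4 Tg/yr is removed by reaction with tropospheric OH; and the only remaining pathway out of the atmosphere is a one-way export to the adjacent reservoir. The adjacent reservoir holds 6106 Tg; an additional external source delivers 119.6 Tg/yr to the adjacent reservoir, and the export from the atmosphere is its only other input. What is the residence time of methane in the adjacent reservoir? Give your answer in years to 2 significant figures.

18 yr

Balance the atmosphere: ΣF_in = 363.1 + 253.2 = 616.30 Tg/yr.
Export to the adjacent reservoir = ΣF_in − (400.4) = 215.90 Tg/yr.
Total input to the adjacent reservoir = 215.90 + 119.6 = 335.50 Tg/yr; at steady state this equals its total output.
τ = M / F = 6106 / 335.50 = 18.20 yr.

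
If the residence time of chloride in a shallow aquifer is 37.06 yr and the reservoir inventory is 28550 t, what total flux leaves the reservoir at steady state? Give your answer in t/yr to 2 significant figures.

F = M / τ = 28550 / 37.06 = 770.4 t/yr.

770 t/yr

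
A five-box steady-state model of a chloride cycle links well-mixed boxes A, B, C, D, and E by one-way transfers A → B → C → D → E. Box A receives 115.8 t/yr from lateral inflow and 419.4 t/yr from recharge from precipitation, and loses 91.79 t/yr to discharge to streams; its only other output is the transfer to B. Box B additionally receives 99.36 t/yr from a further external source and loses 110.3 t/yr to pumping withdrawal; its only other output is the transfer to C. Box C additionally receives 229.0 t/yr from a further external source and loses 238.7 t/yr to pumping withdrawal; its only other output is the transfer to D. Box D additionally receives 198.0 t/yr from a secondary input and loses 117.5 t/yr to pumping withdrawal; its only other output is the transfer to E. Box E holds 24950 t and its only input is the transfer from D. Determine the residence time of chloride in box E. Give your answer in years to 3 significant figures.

49.6 yr

Box A: F(A→B) = (115.8 + 419.4) − 91.79 = 443.41 t/yr.
Box B: F(B→C) = (443.41 + 99.36) − 110.3 = 432.47 t/yr.
Box C: F(C→D) = (432.47 + 229.0) − 238.7 = 422.77 t/yr.
Box D: F(D→E) = (422.77 + 198.0) − 117.5 = 503.27 t/yr.
Box E throughput = its input = 503.27 t/yr; τ = 24950 / 503.27 = 49.58 yr.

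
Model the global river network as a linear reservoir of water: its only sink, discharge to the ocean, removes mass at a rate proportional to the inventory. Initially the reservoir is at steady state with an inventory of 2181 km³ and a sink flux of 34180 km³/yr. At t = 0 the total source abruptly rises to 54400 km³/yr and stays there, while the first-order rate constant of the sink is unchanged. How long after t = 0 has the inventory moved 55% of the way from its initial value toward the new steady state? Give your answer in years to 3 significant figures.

τ = M₀/F₀ = 2181/34180 = 0.06381 yr.
The remaining gap fraction is e^(−t/τ); 55% covered ⇒ e^(−t/τ) = 0.450.
t = −τ ln(0.450) = 0.06381 × 0.7985 = 0.05095 yr.

0.0510 yr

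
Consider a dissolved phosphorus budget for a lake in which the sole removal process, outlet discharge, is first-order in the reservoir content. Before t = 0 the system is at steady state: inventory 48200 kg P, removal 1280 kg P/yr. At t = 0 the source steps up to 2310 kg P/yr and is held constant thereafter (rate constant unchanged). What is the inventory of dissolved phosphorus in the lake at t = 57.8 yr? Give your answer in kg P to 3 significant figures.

78600 kg P

The sink rate constant is k = F₀/M₀ = 1280/48200 = 0.02656 yr⁻¹.
Solving dM/dt = F₁ − kM with M(0) = M₀ gives M(t) = F₁/k + (M₀ − F₁/k)·e^(−kt).
F₁/k = 2310/0.02656 = 86986 kg P; kt = 0.02656 × 57.8 = 1.535, e^(−kt) = 0.2155.
M(57.8) = 86986 + (48200 − 86986) × 0.2155 = 86986 − 8357 = 78629 kg P.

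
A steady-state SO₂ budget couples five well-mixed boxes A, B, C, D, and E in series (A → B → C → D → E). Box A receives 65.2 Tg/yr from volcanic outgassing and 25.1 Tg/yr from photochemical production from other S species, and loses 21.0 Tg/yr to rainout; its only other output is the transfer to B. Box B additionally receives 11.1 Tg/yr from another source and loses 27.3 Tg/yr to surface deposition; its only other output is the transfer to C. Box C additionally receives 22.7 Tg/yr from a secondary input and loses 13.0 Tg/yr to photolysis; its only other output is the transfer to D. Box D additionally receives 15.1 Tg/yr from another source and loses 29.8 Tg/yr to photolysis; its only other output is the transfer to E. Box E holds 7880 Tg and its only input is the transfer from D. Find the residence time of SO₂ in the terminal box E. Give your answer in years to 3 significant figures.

164 yr

Box A: F(A→B) = (65.2 + 25.1) − 21.0 = 69.300 Tg/yr.
Box B: F(B→C) = (69.300 + 11.1) − 27.3 = 53.100 Tg/yr.
Box C: F(C→D) = (53.100 + 22.7) − 13.0 = 62.800 Tg/yr.
Box D: F(D→E) = (62.800 + 15.1) − 29.8 = 48.100 Tg/yr.
Box E throughput = its input = 48.100 Tg/yr; τ = 7880 / 48.100 = 163.8 yr.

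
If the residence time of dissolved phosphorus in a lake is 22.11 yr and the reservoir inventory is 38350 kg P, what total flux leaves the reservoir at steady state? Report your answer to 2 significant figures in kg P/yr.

F = M / τ = 38350 / 22.11 = 1735 kg P/yr.

1700 kg P/yr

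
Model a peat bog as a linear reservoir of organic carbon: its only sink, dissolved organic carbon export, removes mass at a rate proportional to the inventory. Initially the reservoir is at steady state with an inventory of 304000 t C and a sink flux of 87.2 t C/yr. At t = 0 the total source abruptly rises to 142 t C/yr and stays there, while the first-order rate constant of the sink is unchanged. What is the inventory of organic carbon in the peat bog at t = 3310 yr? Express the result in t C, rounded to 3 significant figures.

Residence time τ = M₀/F₀ = 3486 yr. The eventual steady state is M_∞ = M₀·(F₁/F₀) = 304000 × 142/87.2 = 495050 t C.
The anomaly ΔM(t) = M(t) − M_∞ decays as ΔM₀·e^(−t/τ) with ΔM₀ = 304000 − 495050 = −191000 t C.
At t = 3310 yr, e^(−t/τ) = e^(−0.9494) = 0.3870, so ΔM = −73930 t C and M = 495050 − 73930 = 421120 t C.

421000 t C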